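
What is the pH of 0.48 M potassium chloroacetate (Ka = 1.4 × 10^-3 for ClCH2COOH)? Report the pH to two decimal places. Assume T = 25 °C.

pH = 8.27

ClCH2COO- is the conjugate base of the weak acid ClCH2COOH.
Kb = Kw/Ka = 1.0×10^-14 / 1.4 × 10^-3 = 7.14 × 10^-12
From the ICE table, Kb = x²/(0.48 − x) = 7.14 × 10^-12.
Assume x ≪ 0.48: x ≈ √(7.14 × 10^-12 × 0.48) = 1.85 × 10^-6 M
Check: 0.00039% ionized — well under 5%, approximation valid.
pOH = 5.73, so pH = 14.00 − pOH = 8.27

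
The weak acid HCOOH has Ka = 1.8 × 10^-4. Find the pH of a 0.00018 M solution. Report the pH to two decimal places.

HCOOH ⇌ HCOO- + H+
From the ICE table, Ka = x²/(0.00018 − x) = 1.8 × 10^-4.
The 5% rule fails; solving x² + Ka·x − Ka·C₀ = 0 exactly:
x = [−0.00018 + √(0.00018² + 1.3e-07)]/2 = 1.11 × 10^-4 M
pH = −log(1.11 × 10^-4) = 3.95

pH = 3.95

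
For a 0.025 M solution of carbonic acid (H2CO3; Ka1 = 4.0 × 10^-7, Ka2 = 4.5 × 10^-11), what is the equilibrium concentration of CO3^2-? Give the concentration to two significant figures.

4.5 × 10^-11 M

First ionization gives [H+] ≈ [HCO3-] = 1.00 × 10^-4 M.
Second step: Ka2 = [H+][CO3^2-]/[HCO3-] ≈ [CO3^2-] (since [H+] ≈ [HCO3-]).
So [CO3^2-] ≈ Ka2.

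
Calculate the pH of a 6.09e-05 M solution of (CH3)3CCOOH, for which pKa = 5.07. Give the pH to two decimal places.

(CH3)3CCOOH ⇌ (CH3)3CCOO- + H+
Ka = 10^(−5.07) = 8.51 × 10^-6
From the ICE table, Ka = x²/(6.09e-05 − x) = 8.51 × 10^-6.
x is not negligible relative to C₀; solve x² + 8.51e-06·x − 5.18e-10 = 0.
x = [−8.51e-06 + √(8.51e-06² + 2.07e-09)]/2 = 1.89 × 10^-5 M
pH = −log[H+] = −log(1.89 × 10^-5) = 4.72

pH = 4.72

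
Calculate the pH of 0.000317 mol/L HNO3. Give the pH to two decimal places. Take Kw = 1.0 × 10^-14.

HNO3 is a strong acid and dissociates completely, so [H+] = 0.000317 M.
pH = -log(0.000317) = 3.50

pH = 3.50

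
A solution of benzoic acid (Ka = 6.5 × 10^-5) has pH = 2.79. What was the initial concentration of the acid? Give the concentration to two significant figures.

[H+] = 10^(-2.79) = 1.62 × 10^-3 M = x
Ka = x²/(C₀ − x) ⇒ C₀ = x + x²/Ka
C₀ = 1.62 × 10^-3 + (1.62 × 10^-3)²/(6.5 × 10^-5) = 4.20 × 10^-2 M

C₀ = 4.2 × 10^-2 M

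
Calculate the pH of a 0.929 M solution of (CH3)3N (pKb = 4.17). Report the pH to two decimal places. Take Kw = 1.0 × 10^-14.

pH = 11.90

(CH3)3N + H2O ⇌ (CH3)3NH+ + OH-
Kb = 10^(−4.17) = 6.76 × 10^-5
From the ICE table, Kb = [OH-]²/(0.929 − [OH-]) = 6.76 × 10^-5.
Since Kb ≪ C₀, [OH-] ≈ √(Kb·C₀) = 7.92 × 10^-3 M.
([OH-]/C₀ = 0.85% < 5%, so the approximation holds.)
pOH = −log(7.92 × 10^-3) = 2.10; pH = 14.00 − 2.10 = 11.90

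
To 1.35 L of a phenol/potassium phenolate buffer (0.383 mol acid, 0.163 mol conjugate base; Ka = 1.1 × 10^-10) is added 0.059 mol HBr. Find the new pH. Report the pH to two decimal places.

pH = 9.33

Added H+ converts C6H5O- to C6H5OH: C6H5OH → 0.442 mol, C6H5O- → 0.104 mol.
pKa = −log(1.1 × 10^-10) = 9.959
pH = pKa + log([A⁻]/[HA]) = 9.959 + log(0.104/0.442) = 9.959 -0.628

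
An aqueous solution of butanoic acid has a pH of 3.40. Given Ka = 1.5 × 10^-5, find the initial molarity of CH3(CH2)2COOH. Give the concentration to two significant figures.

C₀ = 1.1 × 10^-2 M

[H+] = 10^(-3.40) = 3.98 × 10^-4 M = x
Ka = x²/(C₀ − x) ⇒ C₀ = x + x²/Ka
C₀ = 3.98 × 10^-4 + (3.98 × 10^-4)²/(1.5 × 10^-5) = 1.10 × 10^-2 M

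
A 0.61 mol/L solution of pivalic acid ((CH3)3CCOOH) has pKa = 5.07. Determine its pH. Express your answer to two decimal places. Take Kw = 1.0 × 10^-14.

pH = 2.64

(CH3)3CCOOH ⇌ (CH3)3CCOO- + H+
Ka = 10^(−5.07) = 8.51 × 10^-6
Let x = [H+] at equilibrium. Ka = x²/(0.61 − x).
Since Ka ≪ C₀, x ≈ √(Ka·C₀) = 2.28 × 10^-3 M.
pH = −log(2.28 × 10^-3) = 2.64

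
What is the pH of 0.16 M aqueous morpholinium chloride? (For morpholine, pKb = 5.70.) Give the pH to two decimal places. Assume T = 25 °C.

pH = 4.55

C4H8ONH2+ is the conjugate acid of the weak base C4H8ONH.
Kb = 10^(−5.70) = 2.00 × 10^-6
Ka = Kw/Kb = 1.0×10^-14 / 2.00 × 10^-6 = 5.00 × 10^-9
Ka = [H+]²/(0.16 − [H+]) = 5.00 × 10^-9
Since Ka ≪ C₀, [H+] ≈ √(Ka·C₀) = 2.83 × 10^-5 M.
pH = −log[H+] = −log(2.83 × 10^-5) = 4.55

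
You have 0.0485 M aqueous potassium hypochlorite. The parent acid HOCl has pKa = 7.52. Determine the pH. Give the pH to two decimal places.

pH = 10.10

OCl- is the conjugate base of the weak acid HOCl.
Ka = 10^(−7.52) = 3.02 × 10^-8
Kb = Kw/Ka = 1.0×10^-14 / 3.02 × 10^-8 = 3.31 × 10^-7
Let x = [OH-] at equilibrium. Kb = x²/(0.0485 − x).
Since Kb ≪ C₀, x ≈ √(Kb·C₀) = 1.27 × 10^-4 M.
pOH = 3.90, so pH = 14.00 − pOH = 10.10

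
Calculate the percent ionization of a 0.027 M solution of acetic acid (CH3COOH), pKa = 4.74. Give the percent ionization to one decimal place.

CH3COOH ⇌ CH3COO- + H+; let x = [H+] at equilibrium.
Ka = 10^(−4.74) = 1.82 × 10^-5
x ≈ √(Ka·C₀) = √(1.82 × 10^-5 × 0.027) = 7.01 × 10^-4 M
% ionization = x/C₀ × 100% = 7.01 × 10^-4/0.027 × 100% = 2.6%

2.6%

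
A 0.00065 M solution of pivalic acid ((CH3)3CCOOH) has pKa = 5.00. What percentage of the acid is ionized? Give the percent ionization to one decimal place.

11.7%

(CH3)3CCOOH ⇌ (CH3)3CCOO- + H+; let x = [H+] at equilibrium.
Ka = 10^(−5.00) = 1.00 × 10^-5
Solve x² + 1e-05x − 6.5e-09 = 0 → x = 7.58 × 10^-5 M
% ionization = x/C₀ × 100% = 7.58 × 10^-5/0.00065 × 100% = 11.7%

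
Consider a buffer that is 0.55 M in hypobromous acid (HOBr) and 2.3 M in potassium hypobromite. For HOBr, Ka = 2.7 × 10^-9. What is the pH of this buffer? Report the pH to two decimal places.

pH = 9.19

pKa = −log(2.7 × 10^-9) = 8.569
pH = pKa + log([A⁻]/[HA]) = 8.569 + log(2.3/0.55)
pH = 8.569 + (+0.621) = 9.19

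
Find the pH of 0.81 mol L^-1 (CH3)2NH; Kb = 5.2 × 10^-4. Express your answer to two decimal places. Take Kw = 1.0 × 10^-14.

(CH3)2NH + H2O ⇌ (CH3)2NH2+ + OH-
Kb = [OH-]²/(0.81 − [OH-]) = 5.2 × 10^-4
Assume [OH-] ≪ 0.81: [OH-] ≈ √(5.2 × 10^-4 × 0.81) = 2.05 × 10^-2 M
pOH = −log(2.05 × 10^-2) = 1.69; pH = 14.00 − 1.69 = 12.31

pH = 12.31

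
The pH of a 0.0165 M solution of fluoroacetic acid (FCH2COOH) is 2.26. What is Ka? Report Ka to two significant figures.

[H+] = 10^(-2.26) = 5.50 × 10^-3 M
At equilibrium [HA] = 0.0165 − 5.50 × 10^-3 = 1.10 × 10^-2 M
Ka = [H+][A-]/[HA] = (5.50 × 10^-3)² / 1.10 × 10^-2 = 2.8 × 10^-3

Ka = 2.7 × 10^-3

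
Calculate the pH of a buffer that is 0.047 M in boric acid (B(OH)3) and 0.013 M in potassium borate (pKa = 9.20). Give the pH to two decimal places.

pH = pKa + log([A⁻]/[HA]) = 9.20 + log(0.013/0.047)
pH = 9.20 + (-0.558) = 8.64

pH = 8.64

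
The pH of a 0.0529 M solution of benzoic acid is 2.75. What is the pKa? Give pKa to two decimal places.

pKa = 4.21

[H+] = 10^(-2.75) = 1.78 × 10^-3 M
At equilibrium [HA] = 0.0529 − 1.78 × 10^-3 = 5.11 × 10^-2 M
Ka = [H+][A-]/[HA] = (1.78 × 10^-3)² / 5.11 × 10^-2 = 6.20 × 10^-5
pKa = -log(6.20 × 10^-5) = 4.21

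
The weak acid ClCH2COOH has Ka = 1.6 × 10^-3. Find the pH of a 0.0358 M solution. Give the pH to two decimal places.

pH = 2.17

ClCH2COOH ⇌ ClCH2COO- + H+
From the ICE table, Ka = x²/(0.0358 − x) = 1.6 × 10^-3.
x is not negligible relative to C₀; solve x² + 0.0016·x − 5.73e-05 = 0.
x = (−Ka + √(Ka² + 4·Ka·C₀))/2 = 6.81 × 10^-3 M
pH = −log(6.81 × 10^-3) = 2.17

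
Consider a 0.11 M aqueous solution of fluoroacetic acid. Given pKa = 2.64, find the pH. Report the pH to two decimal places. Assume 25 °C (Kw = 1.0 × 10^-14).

FCH2COOH ⇌ FCH2COO- + H+
Ka = 10^(−2.64) = 2.29 × 10^-3
From the ICE table, Ka = x²/(0.11 − x) = 2.29 × 10^-3.
Here C₀/Ka ≈ 48, so the small-x approximation fails. Use the quadratic:
x = [−0.00229 + √(0.00229² + 0.00101)]/2 = 1.48 × 10^-2 M
pH = −log(1.48 × 10^-2) = 1.83

pH = 1.83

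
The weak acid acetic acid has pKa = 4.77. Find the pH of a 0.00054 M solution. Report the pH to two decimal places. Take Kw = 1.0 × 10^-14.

CH3COOH ⇌ CH3COO- + H+
Ka = 10^(−4.77) = 1.70 × 10^-5
Ka = [H+]²/(0.00054 − [H+]) = 1.70 × 10^-5
Here C₀/Ka ≈ 31.8, so the small-[H+] approximation fails. Use the quadratic:
[H+] = (−Ka + √(Ka² + 4·Ka·C₀))/2 = 8.77 × 10^-5 M
pH = −log(8.77 × 10^-5) = 4.06

pH = 4.06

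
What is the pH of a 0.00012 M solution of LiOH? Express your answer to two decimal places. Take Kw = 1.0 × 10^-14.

LiOH is a strong base; [OH-] = 0.00012 M.
pOH = -log(0.00012) = 3.92
pH = 14.00 - 3.92 = 10.08

pH = 10.08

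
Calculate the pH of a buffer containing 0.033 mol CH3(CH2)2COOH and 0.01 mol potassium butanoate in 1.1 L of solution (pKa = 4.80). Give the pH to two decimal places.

pH = 4.28

pH = pKa + log([A⁻]/[HA]) = 4.80 + log(0.01/0.033)
pH = 4.80 + (-0.519) = 4.28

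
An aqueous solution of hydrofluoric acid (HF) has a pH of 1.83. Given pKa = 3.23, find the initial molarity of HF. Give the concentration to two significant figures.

C₀ = 3.9 × 10^-1 M

[H+] = 10^(-1.83) = 1.48 × 10^-2 M = x
Ka = 10^(−3.23) = 5.89 × 10^-4
Ka = x²/(C₀ − x) ⇒ C₀ = x + x²/Ka
C₀ = 1.48 × 10^-2 + (1.48 × 10^-2)²/(5.89 × 10^-4) = 3.87 × 10^-1 M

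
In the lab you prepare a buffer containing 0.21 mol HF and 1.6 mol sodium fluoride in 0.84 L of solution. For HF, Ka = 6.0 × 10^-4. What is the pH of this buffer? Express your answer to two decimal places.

pH = 4.10

pKa = −log(6.0 × 10^-4) = 3.222
Henderson–Hasselbalch: pH = pKa + log([F-]/[HF]) = 3.222 + log(1.6/0.21)
pH = 3.222 + (+0.882) = 4.10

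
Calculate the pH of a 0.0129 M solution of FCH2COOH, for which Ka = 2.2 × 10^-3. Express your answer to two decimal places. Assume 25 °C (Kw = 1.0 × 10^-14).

FCH2COOH ⇌ FCH2COO- + H+
Ka = x²/(0.0129 − x) = 2.2 × 10^-3
The 5% rule fails; solving x² + Ka·x − Ka·C₀ = 0 exactly:
x = (−Ka + √(Ka² + 4·Ka·C₀))/2 = 4.34 × 10^-3 M
pH = −log[H+] = −log(4.34 × 10^-3) = 2.36

pH = 2.36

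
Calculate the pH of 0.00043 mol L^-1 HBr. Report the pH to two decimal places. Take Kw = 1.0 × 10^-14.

pH = 3.37

HBr is a strong acid and dissociates completely, so [H+] = 0.00043 M.
pH = -log(0.00043) = 3.37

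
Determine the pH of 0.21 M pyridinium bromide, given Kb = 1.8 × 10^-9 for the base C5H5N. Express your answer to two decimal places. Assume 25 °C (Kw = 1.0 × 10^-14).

C5H5NH+ is the conjugate acid of the weak base C5H5N.
Ka = Kw/Kb = 1.0×10^-14 / 1.8 × 10^-9 = 5.56 × 10^-6
Ka = [H+]²/(0.21 − [H+]) = 5.56 × 10^-6
Neglecting [H+] in the denominator: [H+] = √(5.56 × 10^-6 × 0.21) = 1.08 × 10^-3 M
Check: 0.51% ionized — well under 5%, approximation valid.
pH = −log[H+] = −log(1.08 × 10^-3) = 2.97

pH = 2.97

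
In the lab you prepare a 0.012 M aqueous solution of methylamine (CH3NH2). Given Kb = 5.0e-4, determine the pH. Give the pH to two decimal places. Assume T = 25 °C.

CH3NH2 + H2O ⇌ CH3NH3+ + OH-
From the ICE table, Kb = x²/(0.012 − x) = 5.0 × 10^-4.
x is not negligible relative to C₀; solve x² + 0.0005·x − 6e-06 = 0.
x = [−0.0005 + √(0.0005² + 2.4e-05)]/2 = 2.21 × 10^-3 M
pOH = −log(2.21 × 10^-3) = 2.66; pH = 14.00 − 2.66 = 11.34

pH = 11.34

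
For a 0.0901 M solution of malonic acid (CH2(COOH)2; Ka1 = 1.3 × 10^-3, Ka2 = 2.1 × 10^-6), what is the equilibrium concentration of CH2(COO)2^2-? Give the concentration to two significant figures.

First ionization gives [H+] ≈ [CH2(COOH)COO-] = 1.02 × 10^-2 M.
Second step: Ka2 = [H+][CH2(COO)2^2-]/[CH2(COOH)COO-] ≈ [CH2(COO)2^2-] (since [H+] ≈ [CH2(COOH)COO-]).
So [CH2(COO)2^2-] ≈ Ka2.

2.1 × 10^-6 M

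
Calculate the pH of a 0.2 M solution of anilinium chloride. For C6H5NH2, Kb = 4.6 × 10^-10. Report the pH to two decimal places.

C6H5NH3+ is the conjugate acid of the weak base C6H5NH2.
Ka = Kw/Kb = 1.0×10^-14 / 4.6 × 10^-10 = 2.17 × 10^-5
From the ICE table, Ka = [H+]²/(0.2 − [H+]) = 2.17 × 10^-5.
Since Ka ≪ C₀, [H+] ≈ √(Ka·C₀) = 2.08 × 10^-3 M.
([H+]/C₀ = 1% < 5%, so the approximation holds.)
pH = −log(2.08 × 10^-3) = 2.68

pH = 2.68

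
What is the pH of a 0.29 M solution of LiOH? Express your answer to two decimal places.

pH = 13.46

LiOH is a strong base; [OH-] = 0.29 M.
pOH = -log(0.29) = 0.54
pH = 14.00 - 0.54 = 13.46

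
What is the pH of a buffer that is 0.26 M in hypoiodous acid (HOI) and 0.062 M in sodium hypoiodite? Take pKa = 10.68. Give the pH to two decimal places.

pH = 10.06

Using pH = pKa + log([base]/[acid]) with [base]/[acid] = 0.062/0.26:
pH = 10.68 + (-0.623) = 10.06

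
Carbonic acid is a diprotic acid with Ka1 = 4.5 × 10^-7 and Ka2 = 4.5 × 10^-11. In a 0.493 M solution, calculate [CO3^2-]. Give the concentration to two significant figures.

4.5 × 10^-11 M

First ionization gives [H+] ≈ [HCO3-] = 4.71 × 10^-4 M.
Second step: Ka2 = [H+][CO3^2-]/[HCO3-] ≈ [CO3^2-] (since [H+] ≈ [HCO3-]).
So [CO3^2-] ≈ Ka2.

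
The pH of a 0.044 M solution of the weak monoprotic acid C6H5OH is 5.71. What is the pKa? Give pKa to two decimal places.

[H+] = 10^(-5.71) = 1.95 × 10^-6 M
At equilibrium [HA] = 0.044 − 1.95 × 10^-6 = 4.40 × 10^-2 M
Ka = [H+][A-]/[HA] = (1.95 × 10^-6)² / 4.40 × 10^-2 = 8.64 × 10^-11
pKa = -log(8.64 × 10^-11) = 10.06

pKa = 10.06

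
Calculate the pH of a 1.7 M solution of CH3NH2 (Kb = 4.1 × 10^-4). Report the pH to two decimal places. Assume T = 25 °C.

CH3NH2 + H2O ⇌ CH3NH3+ + OH-
Let x = [OH-] at equilibrium. Kb = x²/(1.7 − x).
Since Kb ≪ C₀, x ≈ √(Kb·C₀) = 2.64 × 10^-2 M.
pOH = −log(2.64 × 10^-2) = 1.58; pH = 14.00 − 1.58 = 12.42

pH = 12.42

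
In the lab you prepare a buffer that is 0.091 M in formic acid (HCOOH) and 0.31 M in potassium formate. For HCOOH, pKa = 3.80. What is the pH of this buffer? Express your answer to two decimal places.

pH = 4.33

Henderson–Hasselbalch: pH = pKa + log([HCOO-]/[HCOOH]) = 3.80 + log(0.31/0.091)
pH = 3.80 + (+0.532) = 4.33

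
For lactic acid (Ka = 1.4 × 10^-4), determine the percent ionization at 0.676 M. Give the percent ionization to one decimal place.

1.4%

CH3CH(OH)COOH ⇌ CH3CH(OH)COO- + H+; let x = [H+] at equilibrium.
x ≈ √(Ka·C₀) = √(1.4 × 10^-4 × 0.676) = 9.73 × 10^-3 M
% ionization = x/C₀ × 100% = 9.73 × 10^-3/0.676 × 100% = 1.4%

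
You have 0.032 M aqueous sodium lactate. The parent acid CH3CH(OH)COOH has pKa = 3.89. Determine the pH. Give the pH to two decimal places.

pH = 8.20

CH3CH(OH)COO- is the conjugate base of the weak acid CH3CH(OH)COOH.
Ka = 10^(−3.89) = 1.29 × 10^-4
Kb = Kw/Ka = 1.0×10^-14 / 1.29 × 10^-4 = 7.75 × 10^-11
Kb = [OH-]²/(0.032 − [OH-]) = 7.75 × 10^-11
Assume [OH-] ≪ 0.032: [OH-] ≈ √(7.75 × 10^-11 × 0.032) = 1.57 × 10^-6 M
pOH = −log(1.57 × 10^-6) = 5.80; pH = 14.00 − 5.80 = 8.20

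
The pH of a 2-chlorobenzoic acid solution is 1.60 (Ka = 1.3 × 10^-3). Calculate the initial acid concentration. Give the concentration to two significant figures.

C₀ = 5.1 × 10^-1 M

[H+] = 10^(-1.60) = 2.51 × 10^-2 M = x
Ka = x²/(C₀ − x) ⇒ C₀ = x + x²/Ka
C₀ = 2.51 × 10^-2 + (2.51 × 10^-2)²/(1.3 × 10^-3) = 5.10 × 10^-1 M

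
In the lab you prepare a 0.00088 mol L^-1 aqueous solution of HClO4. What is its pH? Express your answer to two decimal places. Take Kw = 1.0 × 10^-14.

pH = 3.06

HClO4 is a strong acid and dissociates completely, so [H+] = 0.00088 M.
pH = -log(0.00088) = 3.06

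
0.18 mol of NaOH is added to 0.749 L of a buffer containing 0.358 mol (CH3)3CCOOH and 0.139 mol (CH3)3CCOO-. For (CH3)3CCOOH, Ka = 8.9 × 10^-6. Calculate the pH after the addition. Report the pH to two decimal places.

OH- converts (CH3)3CCOOH to (CH3)3CCOO-: (CH3)3CCOOH → 0.178 mol, (CH3)3CCOO- → 0.319 mol.
pKa = −log(8.9 × 10^-6) = 5.051
pH = pKa + log(n_(CH3)3CCOO-/n_(CH3)3CCOOH) = 5.051 + log(0.319/0.178) = 5.051 + (+0.253)

pH = 5.30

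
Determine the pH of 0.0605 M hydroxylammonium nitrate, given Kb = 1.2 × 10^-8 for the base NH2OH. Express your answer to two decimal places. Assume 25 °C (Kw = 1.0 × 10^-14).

pH = 3.65

NH3OH+ is the conjugate acid of the weak base NH2OH.
Ka = Kw/Kb = 1.0×10^-14 / 1.2 × 10^-8 = 8.33 × 10^-7
Ka = [H+]²/(0.0605 − [H+]) = 8.33 × 10^-7
Assume [H+] ≪ 0.0605: [H+] ≈ √(8.33 × 10^-7 × 0.0605) = 2.24 × 10^-4 M
([H+]/C₀ = 0.37% < 5%, so the approximation holds.)
pH = −log[H+] = −log(2.24 × 10^-4) = 3.65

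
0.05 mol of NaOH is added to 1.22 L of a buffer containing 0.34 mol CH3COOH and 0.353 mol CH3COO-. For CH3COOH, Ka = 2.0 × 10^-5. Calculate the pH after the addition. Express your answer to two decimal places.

After neutralization: n(CH3COOH) = 0.29 mol, n(CH3COO-) = 0.403 mol.
pKa = −log(2.0 × 10^-5) = 4.699
Henderson–Hasselbalch with mole ratio 0.403/0.29: pH = 4.699 + (+0.143)

pH = 4.84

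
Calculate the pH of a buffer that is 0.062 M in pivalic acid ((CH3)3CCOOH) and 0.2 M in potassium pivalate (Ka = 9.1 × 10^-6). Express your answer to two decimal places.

pH = 5.55

pKa = −log(9.1 × 10^-6) = 5.041
Henderson–Hasselbalch: pH = pKa + log([(CH3)3CCOO-]/[(CH3)3CCOOH]) = 5.041 + log(0.2/0.062)
pH = 5.041 + (+0.509) = 5.55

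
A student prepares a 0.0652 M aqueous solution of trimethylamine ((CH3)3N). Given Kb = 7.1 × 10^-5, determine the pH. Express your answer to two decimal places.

(CH3)3N + H2O ⇌ (CH3)3NH+ + OH-
Kb = [OH-]²/(0.0652 − [OH-]) = 7.1 × 10^-5
Since Kb ≪ C₀, [OH-] ≈ √(Kb·C₀) = 2.15 × 10^-3 M.
Check: 3.3% ionized — well under 5%, approximation valid.
pOH = −log(2.15 × 10^-3) = 2.67; pH = 14.00 − 2.67 = 11.33

pH = 11.33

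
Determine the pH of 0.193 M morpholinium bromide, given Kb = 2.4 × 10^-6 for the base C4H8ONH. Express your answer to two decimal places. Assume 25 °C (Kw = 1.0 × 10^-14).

pH = 4.55

C4H8ONH2+ is the conjugate acid of the weak base C4H8ONH.
Ka = Kw/Kb = 1.0×10^-14 / 2.4 × 10^-6 = 4.17 × 10^-9
Let x = [H+] at equilibrium. Ka = x²/(0.193 − x).
Assume x ≪ 0.193: x ≈ √(4.17 × 10^-9 × 0.193) = 2.84 × 10^-5 M
(x/C₀ = 0.015% < 5%, so the approximation holds.)
pH = −log[H+] = −log(2.84 × 10^-5) = 4.55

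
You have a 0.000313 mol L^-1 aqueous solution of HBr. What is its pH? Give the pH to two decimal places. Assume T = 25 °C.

HBr is a strong acid and dissociates completely, so [H+] = 0.000313 M.
pH = -log(0.000313) = 3.50

pH = 3.50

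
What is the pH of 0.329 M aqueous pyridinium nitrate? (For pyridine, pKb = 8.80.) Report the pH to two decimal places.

C5H5NH+ is the conjugate acid of the weak base C5H5N.
Kb = 10^(−8.80) = 1.58 × 10^-9
Ka = Kw/Kb = 1.0×10^-14 / 1.58 × 10^-9 = 6.33 × 10^-6
Ka = [H+]²/(0.329 − [H+]) = 6.33 × 10^-6
Neglecting [H+] in the denominator: [H+] = √(6.33 × 10^-6 × 0.329) = 1.44 × 10^-3 M
Check: 0.44% ionized — well under 5%, approximation valid.
pH = −log[H+] = −log(1.44 × 10^-3) = 2.84

pH = 2.84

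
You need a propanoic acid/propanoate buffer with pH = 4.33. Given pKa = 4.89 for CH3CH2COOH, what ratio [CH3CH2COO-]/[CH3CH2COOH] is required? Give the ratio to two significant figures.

ratio = 0.28

pH = pKa + log(r) ⇒ log(r) = 4.33 − 4.89 = -0.56
r = [CH3CH2COO-]/[CH3CH2COOH] = 10^(-0.56) = 0.275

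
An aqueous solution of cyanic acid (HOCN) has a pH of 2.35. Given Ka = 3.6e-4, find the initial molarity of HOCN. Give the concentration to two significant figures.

C₀ = 6.0 × 10^-2 M

[H+] = 10^(-2.35) = 4.47 × 10^-3 M = x
Ka = x²/(C₀ − x) ⇒ C₀ = x + x²/Ka
C₀ = 4.47 × 10^-3 + (4.47 × 10^-3)²/(3.6 × 10^-4) = 6.00 × 10^-2 M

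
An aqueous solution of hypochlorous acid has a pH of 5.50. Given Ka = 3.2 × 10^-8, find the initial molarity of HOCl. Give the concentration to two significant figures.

C₀ = 3.2 × 10^-4 M

[H+] = 10^(-5.50) = 3.16 × 10^-6 M = x
Ka = x²/(C₀ − x) ⇒ C₀ = x + x²/Ka
C₀ = 3.16 × 10^-6 + (3.16 × 10^-6)²/(3.2 × 10^-8) = 3.15 × 10^-4 M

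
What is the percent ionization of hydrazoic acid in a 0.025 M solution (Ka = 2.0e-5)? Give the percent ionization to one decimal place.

2.8%

HN3 ⇌ N3- + H+; let x = [H+] at equilibrium.
x ≈ √(Ka·C₀) = √(2.0 × 10^-5 × 0.025) = 7.07 × 10^-4 M
% ionization = x/C₀ × 100% = 7.07 × 10^-4/0.025 × 100% = 2.8%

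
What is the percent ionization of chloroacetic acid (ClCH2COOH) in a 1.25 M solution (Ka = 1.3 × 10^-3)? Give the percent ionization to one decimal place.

ClCH2COOH ⇌ ClCH2COO- + H+; let x = [H+] at equilibrium.
x ≈ √(Ka·C₀) = √(1.3 × 10^-3 × 1.25) = 4.03 × 10^-2 M
% ionization = x/C₀ × 100% = 4.03 × 10^-2/1.25 × 100% = 3.2%

3.2%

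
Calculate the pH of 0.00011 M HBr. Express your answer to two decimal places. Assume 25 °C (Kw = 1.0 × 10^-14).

pH = 3.96

HBr is a strong acid and dissociates completely, so [H+] = 0.00011 M.
pH = -log(0.00011) = 3.96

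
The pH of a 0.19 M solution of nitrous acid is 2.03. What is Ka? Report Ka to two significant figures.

[H+] = 10^(-2.03) = 9.33 × 10^-3 M
At equilibrium [HA] = 0.19 − 9.33 × 10^-3 = 1.81 × 10^-1 M
Ka = [H+][A-]/[HA] = (9.33 × 10^-3)² / 1.81 × 10^-1 = 4.8 × 10^-4

Ka = 4.8 × 10^-4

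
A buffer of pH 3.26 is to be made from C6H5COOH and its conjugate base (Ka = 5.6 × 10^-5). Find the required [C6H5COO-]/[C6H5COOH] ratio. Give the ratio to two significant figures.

pKa = -log(5.6 × 10^-5) = 4.252
pH = pKa + log(r) ⇒ log(r) = 3.26 − 4.252 = -0.992
r = [C6H5COO-]/[C6H5COOH] = 10^(-0.992) = 0.102

ratio = 0.10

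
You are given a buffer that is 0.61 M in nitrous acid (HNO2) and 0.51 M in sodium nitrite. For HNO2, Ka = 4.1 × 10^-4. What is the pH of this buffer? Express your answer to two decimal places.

pH = 3.31

pKa = −log(4.1 × 10^-4) = 3.387
pH = pKa + log([A⁻]/[HA]) = 3.387 + log(0.51/0.61)
pH = 3.387 + (-0.078) = 3.31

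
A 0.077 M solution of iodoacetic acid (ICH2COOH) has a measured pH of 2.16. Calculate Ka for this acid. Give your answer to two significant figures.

Ka = 6.8 × 10^-4

[H+] = 10^(-2.16) = 6.92 × 10^-3 M
At equilibrium [HA] = 0.077 − 6.92 × 10^-3 = 7.01 × 10^-2 M
Ka = [H+][A-]/[HA] = (6.92 × 10^-3)² / 7.01 × 10^-2 = 6.8 × 10^-4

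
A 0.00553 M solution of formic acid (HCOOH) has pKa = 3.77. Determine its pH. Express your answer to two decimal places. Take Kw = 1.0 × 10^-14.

HCOOH ⇌ HCOO- + H+
Ka = 10^(−3.77) = 1.70 × 10^-4
From the ICE table, Ka = [H+]²/(0.00553 − [H+]) = 1.70 × 10^-4.
The 5% rule fails; solving [H+]² + Ka·[H+] − Ka·C₀ = 0 exactly:
[H+] = (−Ka + √(Ka² + 4·Ka·C₀))/2 = 8.88 × 10^-4 M
pH = −log(8.88 × 10^-4) = 3.05

pH = 3.05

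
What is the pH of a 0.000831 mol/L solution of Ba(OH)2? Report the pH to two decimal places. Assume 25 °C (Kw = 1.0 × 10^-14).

pH = 11.22

Ba(OH)2 is a strong base (each formula unit releases 2 OH-); [OH-] = 0.00166 M.
pOH = -log(0.00166) = 2.78
pH = 14.00 - 2.78 = 11.22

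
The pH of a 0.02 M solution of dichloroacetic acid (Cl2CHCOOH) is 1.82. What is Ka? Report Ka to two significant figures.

[H+] = 10^(-1.82) = 1.51 × 10^-2 M
At equilibrium [HA] = 0.02 − 1.51 × 10^-2 = 4.90 × 10^-3 M
Ka = [H+][A-]/[HA] = (1.51 × 10^-2)² / 4.90 × 10^-3 = 4.7 × 10^-2

Ka = 4.7 × 10^-2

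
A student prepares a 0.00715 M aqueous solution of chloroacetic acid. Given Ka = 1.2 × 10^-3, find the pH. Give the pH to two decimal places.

pH = 2.62

ClCH2COOH ⇌ ClCH2COO- + H+
Let x = [H+] at equilibrium. Ka = x²/(0.00715 − x).
x is not negligible relative to C₀; solve x² + 0.0012·x − 8.58e-06 = 0.
x = [−0.0012 + √(0.0012² + 3.43e-05)]/2 = 2.39 × 10^-3 M
pH = −log(2.39 × 10^-3) = 2.62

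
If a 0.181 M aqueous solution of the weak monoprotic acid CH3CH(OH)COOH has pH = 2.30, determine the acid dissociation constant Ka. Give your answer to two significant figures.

Ka = 1.4 × 10^-4

[H+] = 10^(-2.30) = 5.01 × 10^-3 M
At equilibrium [HA] = 0.181 − 5.01 × 10^-3 = 1.76 × 10^-1 M
Ka = [H+][A-]/[HA] = (5.01 × 10^-3)² / 1.76 × 10^-1 = 1.4 × 10^-4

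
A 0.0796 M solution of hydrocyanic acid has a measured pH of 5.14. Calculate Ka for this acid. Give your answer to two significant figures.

Ka = 6.6 × 10^-10

[H+] = 10^(-5.14) = 7.24 × 10^-6 M
At equilibrium [HA] = 0.0796 − 7.24 × 10^-6 = 7.96 × 10^-2 M
Ka = [H+][A-]/[HA] = (7.24 × 10^-6)² / 7.96 × 10^-2 = 6.6 × 10^-10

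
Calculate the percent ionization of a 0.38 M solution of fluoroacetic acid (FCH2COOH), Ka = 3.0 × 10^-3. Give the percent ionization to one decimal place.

FCH2COOH ⇌ FCH2COO- + H+; let x = [H+] at equilibrium.
Ka = x²/(C₀ − x); solving the quadratic gives x = 3.23 × 10^-2 M.
% ionization = x/C₀ × 100% = 3.23 × 10^-2/0.38 × 100% = 8.5%

8.5%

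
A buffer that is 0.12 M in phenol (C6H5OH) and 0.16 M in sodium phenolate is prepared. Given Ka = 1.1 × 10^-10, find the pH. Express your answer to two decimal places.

pKa = −log(1.1 × 10^-10) = 9.959
pH = pKa + log([A⁻]/[HA]) = 9.959 + log(0.16/0.12)
pH = 9.959 + (+0.125) = 10.08

pH = 10.08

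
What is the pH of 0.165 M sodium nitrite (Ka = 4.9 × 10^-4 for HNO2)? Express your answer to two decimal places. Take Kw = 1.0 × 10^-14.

pH = 8.26

NO2- is the conjugate base of the weak acid HNO2.
Kb = Kw/Ka = 1.0×10^-14 / 4.9 × 10^-4 = 2.04 × 10^-11
Let x = [OH-] at equilibrium. Kb = x²/(0.165 − x).
Since Kb ≪ C₀, x ≈ √(Kb·C₀) = 1.83 × 10^-6 M.
(x/C₀ = 0.0011% < 5%, so the approximation holds.)
pOH = −log(1.83 × 10^-6) = 5.74; pH = 14.00 − 5.74 = 8.26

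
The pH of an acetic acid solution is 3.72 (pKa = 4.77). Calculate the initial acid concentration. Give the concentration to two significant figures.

C₀ = 2.3 × 10^-3 M

[H+] = 10^(-3.72) = 1.91 × 10^-4 M = x
Ka = 10^(−4.77) = 1.70 × 10^-5
Ka = x²/(C₀ − x) ⇒ C₀ = x + x²/Ka
C₀ = 1.91 × 10^-4 + (1.91 × 10^-4)²/(1.70 × 10^-5) = 2.34 × 10^-3 M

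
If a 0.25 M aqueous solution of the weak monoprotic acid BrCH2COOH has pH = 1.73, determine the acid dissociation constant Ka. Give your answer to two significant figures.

[H+] = 10^(-1.73) = 1.86 × 10^-2 M
At equilibrium [HA] = 0.25 − 1.86 × 10^-2 = 2.31 × 10^-1 M
Ka = [H+][A-]/[HA] = (1.86 × 10^-2)² / 2.31 × 10^-1 = 1.5 × 10^-3

Ka = 1.5 × 10^-3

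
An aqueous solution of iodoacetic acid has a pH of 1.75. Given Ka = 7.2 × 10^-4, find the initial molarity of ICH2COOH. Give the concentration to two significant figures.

C₀ = 4.6 × 10^-1 M

[H+] = 10^(-1.75) = 1.78 × 10^-2 M = x
Ka = x²/(C₀ − x) ⇒ C₀ = x + x²/Ka
C₀ = 1.78 × 10^-2 + (1.78 × 10^-2)²/(7.2 × 10^-4) = 4.58 × 10^-1 M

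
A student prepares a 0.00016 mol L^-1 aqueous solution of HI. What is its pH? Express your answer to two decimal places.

HI is a strong acid and dissociates completely, so [H+] = 0.00016 M.
pH = -log(0.00016) = 3.80

pH = 3.80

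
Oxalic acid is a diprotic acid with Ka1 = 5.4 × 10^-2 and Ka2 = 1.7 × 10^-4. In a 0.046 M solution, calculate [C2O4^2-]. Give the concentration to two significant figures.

1.7 × 10^-4 M

First ionization gives [H+] ≈ [HC2O4-] = 2.97 × 10^-2 M.
Second step: Ka2 = [H+][C2O4^2-]/[HC2O4-] ≈ [C2O4^2-] (since [H+] ≈ [HC2O4-]).
So [C2O4^2-] ≈ Ka2.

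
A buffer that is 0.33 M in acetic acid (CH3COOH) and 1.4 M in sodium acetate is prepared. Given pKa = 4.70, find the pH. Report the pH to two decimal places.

pH = 5.33

Using pH = pKa + log([base]/[acid]) with [base]/[acid] = 1.4/0.33:
pH = 4.70 + (+0.628) = 5.33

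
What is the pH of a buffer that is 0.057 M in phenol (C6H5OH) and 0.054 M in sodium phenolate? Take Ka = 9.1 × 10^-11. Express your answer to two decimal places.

pH = 10.02

pKa = −log(9.1 × 10^-11) = 10.041
Henderson–Hasselbalch: pH = pKa + log([C6H5O-]/[C6H5OH]) = 10.041 + log(0.054/0.057)
pH = 10.041 + (-0.023) = 10.02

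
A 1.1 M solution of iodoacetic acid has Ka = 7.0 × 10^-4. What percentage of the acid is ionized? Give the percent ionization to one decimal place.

2.5%

ICH2COOH ⇌ ICH2COO- + H+; let x = [H+] at equilibrium.
x ≈ √(Ka·C₀) = √(7.0 × 10^-4 × 1.1) = 2.77 × 10^-2 M
% ionization = x/C₀ × 100% = 2.77 × 10^-2/1.1 × 100% = 2.5%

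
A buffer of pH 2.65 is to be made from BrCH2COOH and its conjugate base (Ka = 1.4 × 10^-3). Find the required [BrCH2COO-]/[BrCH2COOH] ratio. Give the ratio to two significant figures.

ratio = 0.63

pKa = -log(1.4 × 10^-3) = 2.854
pH = pKa + log(r) ⇒ log(r) = 2.65 − 2.854 = -0.204
r = [BrCH2COO-]/[BrCH2COOH] = 10^(-0.204) = 0.625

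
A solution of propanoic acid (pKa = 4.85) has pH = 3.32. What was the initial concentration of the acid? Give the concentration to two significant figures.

C₀ = 1.7 × 10^-2 M

[H+] = 10^(-3.32) = 4.79 × 10^-4 M = x
Ka = 10^(−4.85) = 1.41 × 10^-5
Ka = x²/(C₀ − x) ⇒ C₀ = x + x²/Ka
C₀ = 4.79 × 10^-4 + (4.79 × 10^-4)²/(1.41 × 10^-5) = 1.68 × 10^-2 M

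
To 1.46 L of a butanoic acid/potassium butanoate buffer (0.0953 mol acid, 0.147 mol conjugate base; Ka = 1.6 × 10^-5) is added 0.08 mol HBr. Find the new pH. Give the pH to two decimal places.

Added H+ converts CH3(CH2)2COO- to CH3(CH2)2COOH: CH3(CH2)2COOH → 0.175 mol, CH3(CH2)2COO- → 0.067 mol.
pKa = −log(1.6 × 10^-5) = 4.796
Henderson–Hasselbalch with mole ratio 0.067/0.175: pH = 4.796 + (-0.417)

pH = 4.38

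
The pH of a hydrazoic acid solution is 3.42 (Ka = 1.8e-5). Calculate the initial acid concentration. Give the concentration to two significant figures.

[H+] = 10^(-3.42) = 3.80 × 10^-4 M = x
Ka = x²/(C₀ − x) ⇒ C₀ = x + x²/Ka
C₀ = 3.80 × 10^-4 + (3.80 × 10^-4)²/(1.8 × 10^-5) = 8.40 × 10^-3 M

C₀ = 8.4 × 10^-3 M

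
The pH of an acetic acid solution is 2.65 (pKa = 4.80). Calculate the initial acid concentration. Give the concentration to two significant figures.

[H+] = 10^(-2.65) = 2.24 × 10^-3 M = x
Ka = 10^(−4.80) = 1.58 × 10^-5
Ka = x²/(C₀ − x) ⇒ C₀ = x + x²/Ka
C₀ = 2.24 × 10^-3 + (2.24 × 10^-3)²/(1.58 × 10^-5) = 3.20 × 10^-1 M

C₀ = 3.2 × 10^-1 M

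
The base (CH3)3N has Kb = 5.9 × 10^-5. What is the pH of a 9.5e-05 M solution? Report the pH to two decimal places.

(CH3)3N + H2O ⇌ (CH3)3NH+ + OH-
Kb = x²/(9.5e-05 − x) = 5.9 × 10^-5
The 5% rule fails; solving x² + Kb·x − Kb·C₀ = 0 exactly:
x = (−Kb + √(Kb² + 4·Kb·C₀))/2 = 5.10 × 10^-5 M
pOH = −log(5.10 × 10^-5) = 4.29; pH = 14.00 − 4.29 = 9.71

pH = 9.71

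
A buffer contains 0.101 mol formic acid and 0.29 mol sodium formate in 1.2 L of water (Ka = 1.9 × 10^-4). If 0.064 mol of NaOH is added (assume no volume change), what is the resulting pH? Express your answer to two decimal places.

pH = 4.70

After neutralization: n(HCOOH) = 0.037 mol, n(HCOO-) = 0.354 mol.
pKa = −log(1.9 × 10^-4) = 3.721
Henderson–Hasselbalch with mole ratio 0.354/0.037: pH = 3.721 + (+0.981)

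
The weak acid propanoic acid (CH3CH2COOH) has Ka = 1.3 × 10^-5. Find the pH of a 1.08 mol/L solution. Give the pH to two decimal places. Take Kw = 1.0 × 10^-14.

CH3CH2COOH ⇌ CH3CH2COO- + H+
Let x = [H+] at equilibrium. Ka = x²/(1.08 − x).
Since Ka ≪ C₀, x ≈ √(Ka·C₀) = 3.75 × 10^-3 M.
Check: 0.35% ionized — well under 5%, approximation valid.
pH = −log(3.75 × 10^-3) = 2.43

pH = 2.43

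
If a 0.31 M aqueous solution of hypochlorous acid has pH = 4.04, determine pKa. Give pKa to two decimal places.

pKa = 7.57

[H+] = 10^(-4.04) = 9.12 × 10^-5 M
At equilibrium [HA] = 0.31 − 9.12 × 10^-5 = 3.10 × 10^-1 M
Ka = [H+][A-]/[HA] = (9.12 × 10^-5)² / 3.10 × 10^-1 = 2.68 × 10^-8
pKa = -log(2.68 × 10^-8) = 7.57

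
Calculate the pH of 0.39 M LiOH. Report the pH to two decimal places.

pH = 13.59

LiOH is a strong base; [OH-] = 0.39 M.
pOH = -log(0.39) = 0.41
pH = 14.00 - 0.41 = 13.59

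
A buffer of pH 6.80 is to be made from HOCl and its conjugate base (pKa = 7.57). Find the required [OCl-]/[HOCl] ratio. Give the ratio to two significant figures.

pH = pKa + log(r) ⇒ log(r) = 6.80 − 7.57 = -0.77
r = [OCl-]/[HOCl] = 10^(-0.77) = 0.17

ratio = 0.17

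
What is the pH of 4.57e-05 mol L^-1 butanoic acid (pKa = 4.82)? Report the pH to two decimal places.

CH3(CH2)2COOH ⇌ CH3(CH2)2COO- + H+
Ka = 10^(−4.82) = 1.51 × 10^-5
Let x = [H+] at equilibrium. Ka = x²/(4.57e-05 − x).
The 5% rule fails; solving x² + Ka·x − Ka·C₀ = 0 exactly:
x = [−1.51e-05 + √(1.51e-05² + 2.76e-09)]/2 = 1.98 × 10^-5 M
pH = −log(1.98 × 10^-5) = 4.70

pH = 4.70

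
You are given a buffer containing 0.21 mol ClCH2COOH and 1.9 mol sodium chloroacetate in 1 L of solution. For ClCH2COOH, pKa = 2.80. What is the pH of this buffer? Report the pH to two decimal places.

pH = pKa + log([A⁻]/[HA]) = 2.80 + log(1.9/0.21)
pH = 2.80 + (+0.957) = 3.76

pH = 3.76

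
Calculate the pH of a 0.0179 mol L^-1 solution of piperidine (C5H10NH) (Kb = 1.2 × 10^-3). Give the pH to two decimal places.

pH = 11.61

C5H10NH + H2O ⇌ C5H10NH2+ + OH-
Kb = [OH-]²/(0.0179 − [OH-]) = 1.2 × 10^-3
Here C₀/Kb ≈ 14.9, so the small-[OH-] approximation fails. Use the quadratic:
[OH-] = [−0.0012 + √(0.0012² + 8.59e-05)]/2 = 4.07 × 10^-3 M
pOH = 2.39, so pH = 14.00 − pOH = 11.61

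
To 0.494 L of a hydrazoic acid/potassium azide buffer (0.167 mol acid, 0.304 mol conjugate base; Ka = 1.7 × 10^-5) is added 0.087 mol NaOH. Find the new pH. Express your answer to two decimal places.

pH = 5.46

OH- converts HN3 to N3-: HN3 → 0.08 mol, N3- → 0.391 mol.
pKa = −log(1.7 × 10^-5) = 4.770
pH = pKa + log([A⁻]/[HA]) = 4.770 + log(0.391/0.08) = 4.770 +0.689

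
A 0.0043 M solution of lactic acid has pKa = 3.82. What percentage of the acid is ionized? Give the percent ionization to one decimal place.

CH3CH(OH)COOH ⇌ CH3CH(OH)COO- + H+; let x = [H+] at equilibrium.
Ka = 10^(−3.82) = 1.51 × 10^-4
Solve x² + 0.000151x − 6.49e-07 = 0 → x = 7.34 × 10^-4 M
% ionization = x/C₀ × 100% = 7.34 × 10^-4/0.0043 × 100% = 17.1%

17.1%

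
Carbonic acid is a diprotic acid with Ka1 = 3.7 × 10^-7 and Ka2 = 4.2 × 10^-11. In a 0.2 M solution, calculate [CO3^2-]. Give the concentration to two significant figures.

First ionization gives [H+] ≈ [HCO3-] = 2.72 × 10^-4 M.
Second step: Ka2 = [H+][CO3^2-]/[HCO3-] ≈ [CO3^2-] (since [H+] ≈ [HCO3-]).
So [CO3^2-] ≈ Ka2.

4.2 × 10^-11 M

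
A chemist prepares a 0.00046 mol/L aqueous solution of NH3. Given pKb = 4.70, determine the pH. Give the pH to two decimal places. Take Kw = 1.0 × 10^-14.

pH = 9.94

NH3 + H2O ⇌ NH4+ + OH-
Kb = 10^(−4.70) = 2.00 × 10^-5
From the ICE table, Kb = [OH-]²/(0.00046 − [OH-]) = 2.00 × 10^-5.
Here C₀/Kb ≈ 23, so the small-[OH-] approximation fails. Use the quadratic:
[OH-] = [−2e-05 + √(2e-05² + 3.68e-08)]/2 = 8.64 × 10^-5 M
pOH = 4.06, so pH = 14.00 − pOH = 9.94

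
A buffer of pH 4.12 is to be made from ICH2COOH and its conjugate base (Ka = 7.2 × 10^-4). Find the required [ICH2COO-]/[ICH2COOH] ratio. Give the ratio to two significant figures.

ratio = 9.5

pKa = -log(7.2 × 10^-4) = 3.143
pH = pKa + log(r) ⇒ log(r) = 4.12 − 3.143 = +0.977
r = [ICH2COO-]/[ICH2COOH] = 10^(+0.977) = 9.48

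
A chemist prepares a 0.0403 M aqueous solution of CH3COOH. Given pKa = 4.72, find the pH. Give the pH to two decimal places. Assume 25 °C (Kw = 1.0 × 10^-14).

CH3COOH ⇌ CH3COO- + H+
Ka = 10^(−4.72) = 1.91 × 10^-5
From the ICE table, Ka = [H+]²/(0.0403 − [H+]) = 1.91 × 10^-5.
Neglecting [H+] in the denominator: [H+] = √(1.91 × 10^-5 × 0.0403) = 8.77 × 10^-4 M
Check: 2.2% ionized — well under 5%, approximation valid.
pH = −log[H+] = −log(8.77 × 10^-4) = 3.06

pH = 3.06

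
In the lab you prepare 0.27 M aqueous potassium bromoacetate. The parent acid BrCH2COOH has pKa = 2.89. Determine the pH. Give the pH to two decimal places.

BrCH2COO- is the conjugate base of the weak acid BrCH2COOH.
Ka = 10^(−2.89) = 1.29 × 10^-3
Kb = Kw/Ka = 1.0×10^-14 / 1.29 × 10^-3 = 7.75 × 10^-12
From the ICE table, Kb = [OH-]²/(0.27 − [OH-]) = 7.75 × 10^-12.
Assume [OH-] ≪ 0.27: [OH-] ≈ √(7.75 × 10^-12 × 0.27) = 1.45 × 10^-6 M
Check: 0.00054% ionized — well under 5%, approximation valid.
pOH = −log(1.45 × 10^-6) = 5.84; pH = 14.00 − 5.84 = 8.16

pH = 8.16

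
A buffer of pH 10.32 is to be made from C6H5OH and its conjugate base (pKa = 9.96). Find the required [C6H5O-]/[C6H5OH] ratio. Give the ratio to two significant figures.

ratio = 2.3

pH = pKa + log(r) ⇒ log(r) = 10.32 − 9.96 = +0.36
r = [C6H5O-]/[C6H5OH] = 10^(+0.36) = 2.29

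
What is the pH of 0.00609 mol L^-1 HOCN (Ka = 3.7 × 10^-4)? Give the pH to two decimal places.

pH = 2.88

HOCN ⇌ OCN- + H+
From the ICE table, Ka = [H+]²/(0.00609 − [H+]) = 3.7 × 10^-4.
The 5% rule fails; solving [H+]² + Ka·[H+] − Ka·C₀ = 0 exactly:
[H+] = (−Ka + √(Ka² + 4·Ka·C₀))/2 = 1.33 × 10^-3 M
pH = −log(1.33 × 10^-3) = 2.88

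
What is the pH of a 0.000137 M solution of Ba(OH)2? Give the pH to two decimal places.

pH = 10.44

Ba(OH)2 is a strong base (each formula unit releases 2 OH-); [OH-] = 0.000274 M.
pOH = -log(0.000274) = 3.56
pH = 14.00 - 3.56 = 10.44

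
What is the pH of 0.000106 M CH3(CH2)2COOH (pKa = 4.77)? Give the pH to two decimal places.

CH3(CH2)2COOH ⇌ CH3(CH2)2COO- + H+
Ka = 10^(−4.77) = 1.70 × 10^-5
Ka = [H+]²/(0.000106 − [H+]) = 1.70 × 10^-5
Here C₀/Ka ≈ 6.24, so the small-[H+] approximation fails. Use the quadratic:
[H+] = (−Ka + √(Ka² + 4·Ka·C₀))/2 = 3.48 × 10^-5 M
pH = −log[H+] = −log(3.48 × 10^-5) = 4.46

pH = 4.46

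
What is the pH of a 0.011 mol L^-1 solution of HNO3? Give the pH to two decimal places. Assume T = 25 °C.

HNO3 is a strong acid and dissociates completely, so [H+] = 0.011 M.
pH = -log(0.011) = 1.96

pH = 1.96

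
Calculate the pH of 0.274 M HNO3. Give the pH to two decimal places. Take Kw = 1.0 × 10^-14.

pH = 0.56

HNO3 is a strong acid and dissociates completely, so [H+] = 0.274 M.
pH = -log(0.274) = 0.56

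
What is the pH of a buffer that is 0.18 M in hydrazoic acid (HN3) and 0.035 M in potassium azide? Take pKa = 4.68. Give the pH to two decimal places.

Using pH = pKa + log([base]/[acid]) with [base]/[acid] = 0.035/0.18:
pH = 4.68 + (-0.711) = 3.97

pH = 3.97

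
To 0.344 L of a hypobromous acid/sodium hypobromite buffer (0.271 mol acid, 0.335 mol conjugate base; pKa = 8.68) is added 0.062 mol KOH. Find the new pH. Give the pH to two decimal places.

pH = 8.96

OH- converts HOBr to OBr-: HOBr → 0.209 mol, OBr- → 0.397 mol.
pH = pKa + log(n_OBr-/n_HOBr) = 8.68 + log(0.397/0.209) = 8.68 + (+0.279)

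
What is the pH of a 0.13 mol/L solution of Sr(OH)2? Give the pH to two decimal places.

pH = 13.41

Sr(OH)2 is a strong base (each formula unit releases 2 OH-); [OH-] = 0.26 M.
pOH = -log(0.26) = 0.59
pH = 14.00 - 0.59 = 13.41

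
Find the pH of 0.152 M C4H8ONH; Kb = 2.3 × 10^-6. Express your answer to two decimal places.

pH = 10.77

C4H8ONH + H2O ⇌ C4H8ONH2+ + OH-
Kb = x²/(0.152 − x) = 2.3 × 10^-6
Since Kb ≪ C₀, x ≈ √(Kb·C₀) = 5.91 × 10^-4 M.
Check: 0.39% ionized — well under 5%, approximation valid.
pOH = 3.23, so pH = 14.00 − pOH = 10.77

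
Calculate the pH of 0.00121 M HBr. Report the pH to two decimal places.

pH = 2.92

HBr is a strong acid and dissociates completely, so [H+] = 0.00121 M.
pH = -log(0.00121) = 2.92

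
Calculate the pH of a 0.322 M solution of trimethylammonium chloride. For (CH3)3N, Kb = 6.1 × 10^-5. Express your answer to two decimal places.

(CH3)3NH+ is the conjugate acid of the weak base (CH3)3N.
Ka = Kw/Kb = 1.0×10^-14 / 6.1 × 10^-5 = 1.64 × 10^-10
Let x = [H+] at equilibrium. Ka = x²/(0.322 − x).
Assume x ≪ 0.322: x ≈ √(1.64 × 10^-10 × 0.322) = 7.27 × 10^-6 M
Check: 0.0023% ionized — well under 5%, approximation valid.
pH = −log[H+] = −log(7.27 × 10^-6) = 5.14

pH = 5.14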